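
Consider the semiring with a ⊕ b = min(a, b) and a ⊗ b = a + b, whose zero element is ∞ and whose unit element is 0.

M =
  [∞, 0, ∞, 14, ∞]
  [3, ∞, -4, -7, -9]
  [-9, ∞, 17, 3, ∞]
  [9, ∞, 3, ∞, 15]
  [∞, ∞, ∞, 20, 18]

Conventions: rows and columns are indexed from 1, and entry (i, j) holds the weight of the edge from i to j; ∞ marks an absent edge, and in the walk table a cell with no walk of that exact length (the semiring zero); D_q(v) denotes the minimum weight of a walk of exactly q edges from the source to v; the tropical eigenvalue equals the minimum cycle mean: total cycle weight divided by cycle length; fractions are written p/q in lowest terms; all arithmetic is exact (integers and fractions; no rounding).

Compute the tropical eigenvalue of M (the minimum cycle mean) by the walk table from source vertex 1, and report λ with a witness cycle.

q=0: [0, ∞, ∞, ∞, ∞]
q=1: [∞, 0, ∞, 14, ∞]
q=2: [3, ∞, -4, -7, -9]
q=3: [-13, 3, -4, -1, 8]
q=4: [-13, -13, -1, -4, -6]
q=5: [-10, -13, -17, -20, -22]
Optimal cycle mean attained by: cycle 1->2->3->1, total 0 + (-4) + (-9), length 3.
Answer: λ = -13/3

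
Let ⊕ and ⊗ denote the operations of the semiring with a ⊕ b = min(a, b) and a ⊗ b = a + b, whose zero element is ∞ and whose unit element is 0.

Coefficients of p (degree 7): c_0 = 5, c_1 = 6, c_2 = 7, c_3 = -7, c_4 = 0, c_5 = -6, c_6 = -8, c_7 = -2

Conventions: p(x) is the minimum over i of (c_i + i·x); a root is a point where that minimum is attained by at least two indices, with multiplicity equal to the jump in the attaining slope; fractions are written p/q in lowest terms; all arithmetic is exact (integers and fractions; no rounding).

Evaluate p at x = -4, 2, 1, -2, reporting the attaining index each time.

p(-4) = min(5+0·(-4)=5, 6+1·(-4)=2, 7+2·(-4)=-1, -7+3·(-4)=-19, 0+4·(-4)=-16, -6+5·(-4)=-26, -8+6·(-4)=-32, -2+7·(-4)=-30) = -32 (attained by i=6)
p(2) = min(5+0·2=5, 6+1·2=8, 7+2·2=11, -7+3·2=-1, 0+4·2=8, -6+5·2=4, -8+6·2=4, -2+7·2=12) = -1 (attained by i=3)
p(1) = min(5+0·1=5, 6+1·1=7, 7+2·1=9, -7+3·1=-4, 0+4·1=4, -6+5·1=-1, -8+6·1=-2, -2+7·1=5) = -4 (attained by i=3)
p(-2) = min(5+0·(-2)=5, 6+1·(-2)=4, 7+2·(-2)=3, -7+3·(-2)=-13, 0+4·(-2)=-8, -6+5·(-2)=-16, -8+6·(-2)=-20, -2+7·(-2)=-16) = -20 (attained by i=6)
Answer: p(-4) = -32; p(2) = -1; p(1) = -4; p(-2) = -20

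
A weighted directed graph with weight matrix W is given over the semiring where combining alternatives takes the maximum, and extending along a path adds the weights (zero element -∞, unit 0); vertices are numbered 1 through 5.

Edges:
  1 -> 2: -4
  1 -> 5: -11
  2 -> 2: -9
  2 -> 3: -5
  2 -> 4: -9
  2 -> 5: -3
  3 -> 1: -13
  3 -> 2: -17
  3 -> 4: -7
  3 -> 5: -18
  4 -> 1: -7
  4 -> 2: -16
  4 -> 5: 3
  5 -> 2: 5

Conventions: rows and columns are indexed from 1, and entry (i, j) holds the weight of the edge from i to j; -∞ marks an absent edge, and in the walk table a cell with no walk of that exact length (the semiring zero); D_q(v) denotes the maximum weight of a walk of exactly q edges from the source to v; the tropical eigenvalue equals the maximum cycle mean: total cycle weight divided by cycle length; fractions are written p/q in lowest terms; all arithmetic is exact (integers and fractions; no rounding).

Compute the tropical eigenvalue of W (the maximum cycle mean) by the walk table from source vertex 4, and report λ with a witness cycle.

q=0: [-∞, -∞, -∞, 0, -∞]
q=1: [-7, -16, -∞, -∞, 3]
q=2: [-∞, 8, -21, -25, -18]
q=3: [-32, -1, 3, -1, 5]
q=4: [-8, 10, -6, -4, 2]
q=5: [-11, 7, 5, 1, 7]
Optimal cycle mean attained by: cycle 2->5->2, total (-3) + 5, length 2.
Answer: λ = 1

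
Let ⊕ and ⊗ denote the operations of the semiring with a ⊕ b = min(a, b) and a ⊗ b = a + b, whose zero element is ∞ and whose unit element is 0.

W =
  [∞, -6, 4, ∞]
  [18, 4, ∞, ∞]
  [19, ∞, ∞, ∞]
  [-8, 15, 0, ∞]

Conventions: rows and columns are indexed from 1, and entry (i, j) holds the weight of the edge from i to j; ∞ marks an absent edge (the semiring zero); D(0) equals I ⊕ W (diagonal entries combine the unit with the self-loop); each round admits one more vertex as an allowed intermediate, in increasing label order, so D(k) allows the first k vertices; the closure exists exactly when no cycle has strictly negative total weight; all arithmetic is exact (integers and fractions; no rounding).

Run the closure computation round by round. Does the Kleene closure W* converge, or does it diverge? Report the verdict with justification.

D(0):
  [0, -6, 4, ∞]
  [18, 0, ∞, ∞]
  [19, ∞, 0, ∞]
  [-8, 15, 0, 0]
D(1):
  [0, -6, 4, ∞]
  [18, 0, 22, ∞]
  [19, 13, 0, ∞]
  [-8, -14, -4, 0]
D(2):
  [0, -6, 4, ∞]
  [18, 0, 22, ∞]
  [19, 13, 0, ∞]
  [-8, -14, -4, 0]
D(3):
  [0, -6, 4, ∞]
  [18, 0, 22, ∞]
  [19, 13, 0, ∞]
  [-8, -14, -4, 0]
D(4):
  [0, -6, 4, ∞]
  [18, 0, 22, ∞]
  [19, 13, 0, ∞]
  [-8, -14, -4, 0]
Key observation: every diagonal entry stays at the unit through all rounds, so no improving cycle exists.
Answer: CONVERGES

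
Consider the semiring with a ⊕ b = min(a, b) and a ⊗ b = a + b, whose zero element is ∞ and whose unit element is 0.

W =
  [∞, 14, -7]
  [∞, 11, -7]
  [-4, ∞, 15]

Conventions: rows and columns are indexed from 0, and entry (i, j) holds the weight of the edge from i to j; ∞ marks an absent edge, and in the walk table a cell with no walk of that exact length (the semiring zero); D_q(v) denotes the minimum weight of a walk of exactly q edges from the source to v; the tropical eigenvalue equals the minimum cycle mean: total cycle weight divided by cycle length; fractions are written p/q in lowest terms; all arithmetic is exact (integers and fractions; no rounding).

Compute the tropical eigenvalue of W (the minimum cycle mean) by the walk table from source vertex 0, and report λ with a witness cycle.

q=0: [0, ∞, ∞]
q=1: [∞, 14, -7]
q=2: [-11, 25, 7]
q=3: [3, 3, -18]
Optimal cycle mean attained by: cycle 0->2->0, total (-7) + (-4), length 2.
Answer: λ = -11/2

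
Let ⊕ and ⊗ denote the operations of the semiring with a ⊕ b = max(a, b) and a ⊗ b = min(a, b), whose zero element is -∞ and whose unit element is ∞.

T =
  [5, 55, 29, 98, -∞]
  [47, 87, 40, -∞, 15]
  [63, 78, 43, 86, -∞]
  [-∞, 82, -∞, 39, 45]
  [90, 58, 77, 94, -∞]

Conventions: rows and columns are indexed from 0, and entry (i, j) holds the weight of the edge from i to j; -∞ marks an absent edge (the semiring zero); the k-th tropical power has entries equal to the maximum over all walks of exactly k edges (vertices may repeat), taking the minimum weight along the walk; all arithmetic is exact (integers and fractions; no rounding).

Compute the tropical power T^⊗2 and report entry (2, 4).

T^⊗2:
  [47, 82, 40, 39, 45]
  [47, 87, 40, 47, 15]
  [47, 82, 43, 63, 45]
  [47, 82, 45, 45, 39]
  [63, 82, 43, 90, 45]
Key observation: the optimum is the walk 2->3->4, with weight 86 min 45 = 45.
Optimal value attained by: walk 2->3->4.
Answer: (T^⊗2)[2][4] = 45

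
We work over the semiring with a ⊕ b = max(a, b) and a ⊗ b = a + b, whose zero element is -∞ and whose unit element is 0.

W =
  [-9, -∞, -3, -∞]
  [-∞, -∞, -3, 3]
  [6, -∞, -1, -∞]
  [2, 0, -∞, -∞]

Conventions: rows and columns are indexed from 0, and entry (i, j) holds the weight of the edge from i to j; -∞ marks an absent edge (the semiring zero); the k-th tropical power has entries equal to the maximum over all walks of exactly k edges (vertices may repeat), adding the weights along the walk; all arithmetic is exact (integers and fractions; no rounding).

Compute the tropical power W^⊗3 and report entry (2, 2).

W^⊗2:
  [3, -∞, -4, -∞]
  [5, 3, -4, -∞]
  [5, -∞, 3, -∞]
  [-7, -∞, -1, 3]
W^⊗3:
  [2, -∞, 0, -∞]
  [2, -∞, 2, 6]
  [9, -∞, 2, -∞]
  [5, 3, -2, -∞]
Key observation: the optimum is the walk 2->0->2->2, with weight 6 + (-3) + (-1) = 2.
Optimal value attained by: walk 2->0->2->2.
Answer: (W^⊗3)[2][2] = 2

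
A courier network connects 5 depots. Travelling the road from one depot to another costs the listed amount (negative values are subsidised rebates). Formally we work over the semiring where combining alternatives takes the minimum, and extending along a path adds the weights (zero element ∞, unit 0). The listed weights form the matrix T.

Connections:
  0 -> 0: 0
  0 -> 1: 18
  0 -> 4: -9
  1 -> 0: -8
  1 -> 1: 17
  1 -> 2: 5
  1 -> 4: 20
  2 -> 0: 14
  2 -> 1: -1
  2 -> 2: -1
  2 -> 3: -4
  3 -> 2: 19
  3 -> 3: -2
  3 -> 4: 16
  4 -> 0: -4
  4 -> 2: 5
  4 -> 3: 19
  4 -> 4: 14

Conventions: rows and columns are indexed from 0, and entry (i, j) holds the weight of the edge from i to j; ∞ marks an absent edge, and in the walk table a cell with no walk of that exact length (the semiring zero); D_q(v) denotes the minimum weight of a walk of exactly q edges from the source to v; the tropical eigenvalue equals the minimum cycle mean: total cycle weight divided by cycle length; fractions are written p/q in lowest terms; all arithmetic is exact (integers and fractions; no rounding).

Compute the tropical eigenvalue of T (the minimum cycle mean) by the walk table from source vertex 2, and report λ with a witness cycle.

q=0: [∞, ∞, 0, ∞, ∞]
q=1: [14, -1, -1, -4, ∞]
q=2: [-9, -2, -2, -6, 5]
q=3: [-10, -3, -3, -8, -18]
q=4: [-22, -4, -13, -10, -19]
q=5: [-23, -14, -14, -17, -31]
Optimal cycle mean attained by: cycle 0->4->0, total (-9) + (-4), length 2.
Answer: λ = -13/2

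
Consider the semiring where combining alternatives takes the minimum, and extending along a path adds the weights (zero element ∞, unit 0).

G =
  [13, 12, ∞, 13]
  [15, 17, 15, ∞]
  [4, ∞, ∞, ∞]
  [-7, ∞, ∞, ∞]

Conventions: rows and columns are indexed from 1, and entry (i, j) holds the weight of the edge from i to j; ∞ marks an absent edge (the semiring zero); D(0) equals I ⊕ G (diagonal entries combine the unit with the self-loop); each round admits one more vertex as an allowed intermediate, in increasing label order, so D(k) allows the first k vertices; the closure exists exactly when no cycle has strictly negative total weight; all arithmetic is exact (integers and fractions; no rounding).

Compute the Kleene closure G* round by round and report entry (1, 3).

D(0):
  [0, 12, ∞, 13]
  [15, 0, 15, ∞]
  [4, ∞, 0, ∞]
  [-7, ∞, ∞, 0]
D(1):
  [0, 12, ∞, 13]
  [15, 0, 15, 28]
  [4, 16, 0, 17]
  [-7, 5, ∞, 0]
D(2):
  [0, 12, 27, 13]
  [15, 0, 15, 28]
  [4, 16, 0, 17]
  [-7, 5, 20, 0]
D(3):
  [0, 12, 27, 13]
  [15, 0, 15, 28]
  [4, 16, 0, 17]
  [-7, 5, 20, 0]
D(4):
  [0, 12, 27, 13]
  [15, 0, 15, 28]
  [4, 16, 0, 17]
  [-7, 5, 20, 0]
Answer: G*[1][3] = 27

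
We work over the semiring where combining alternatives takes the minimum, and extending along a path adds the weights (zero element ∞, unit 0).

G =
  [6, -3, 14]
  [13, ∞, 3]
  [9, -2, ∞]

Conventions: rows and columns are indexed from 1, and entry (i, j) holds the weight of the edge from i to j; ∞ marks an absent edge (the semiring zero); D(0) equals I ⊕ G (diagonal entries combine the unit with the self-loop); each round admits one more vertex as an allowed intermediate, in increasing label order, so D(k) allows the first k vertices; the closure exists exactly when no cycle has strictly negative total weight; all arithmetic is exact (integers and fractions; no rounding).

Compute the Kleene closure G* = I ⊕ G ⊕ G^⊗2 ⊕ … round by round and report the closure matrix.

D(0):
  [0, -3, 14]
  [13, 0, 3]
  [9, -2, 0]
D(1):
  [0, -3, 14]
  [13, 0, 3]
  [9, -2, 0]
D(2):
  [0, -3, 0]
  [13, 0, 3]
  [9, -2, 0]
D(3):
  [0, -3, 0]
  [12, 0, 3]
  [9, -2, 0]
Answer: G* = [[0, -3, 0], [12, 0, 3], [9, -2, 0]]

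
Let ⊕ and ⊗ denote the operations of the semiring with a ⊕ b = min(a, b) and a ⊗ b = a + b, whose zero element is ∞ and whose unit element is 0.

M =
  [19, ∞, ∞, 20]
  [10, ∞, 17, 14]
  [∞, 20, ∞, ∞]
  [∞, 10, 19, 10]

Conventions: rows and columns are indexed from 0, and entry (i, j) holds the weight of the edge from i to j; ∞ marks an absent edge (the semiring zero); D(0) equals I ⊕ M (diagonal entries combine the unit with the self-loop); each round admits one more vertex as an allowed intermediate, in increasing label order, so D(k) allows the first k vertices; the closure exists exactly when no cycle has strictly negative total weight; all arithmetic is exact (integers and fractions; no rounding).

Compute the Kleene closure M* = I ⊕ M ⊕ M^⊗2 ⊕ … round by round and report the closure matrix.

D(0):
  [0, ∞, ∞, 20]
  [10, 0, 17, 14]
  [∞, 20, 0, ∞]
  [∞, 10, 19, 0]
D(1):
  [0, ∞, ∞, 20]
  [10, 0, 17, 14]
  [∞, 20, 0, ∞]
  [∞, 10, 19, 0]
D(2):
  [0, ∞, ∞, 20]
  [10, 0, 17, 14]
  [30, 20, 0, 34]
  [20, 10, 19, 0]
D(3):
  [0, ∞, ∞, 20]
  [10, 0, 17, 14]
  [30, 20, 0, 34]
  [20, 10, 19, 0]
D(4):
  [0, 30, 39, 20]
  [10, 0, 17, 14]
  [30, 20, 0, 34]
  [20, 10, 19, 0]
Answer: M* = [[0, 30, 39, 20], [10, 0, 17, 14], [30, 20, 0, 34], [20, 10, 19, 0]]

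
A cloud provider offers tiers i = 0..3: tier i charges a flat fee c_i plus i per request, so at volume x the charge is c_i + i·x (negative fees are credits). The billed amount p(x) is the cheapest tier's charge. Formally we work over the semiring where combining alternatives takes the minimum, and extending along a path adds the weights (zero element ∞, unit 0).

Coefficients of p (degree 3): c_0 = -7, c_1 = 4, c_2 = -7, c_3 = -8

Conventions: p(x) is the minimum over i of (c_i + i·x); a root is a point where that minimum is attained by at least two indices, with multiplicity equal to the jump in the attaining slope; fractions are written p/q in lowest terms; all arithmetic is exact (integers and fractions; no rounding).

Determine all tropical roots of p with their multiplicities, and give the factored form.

hull edge (i=0, c=-7) to (i=3, c=-8): slope -1/3, span 3
Factored form: p(x) = -8 ⊗ (x ⊕ 1/3) ⊗ (x ⊕ 1/3) ⊗ (x ⊕ 1/3)
Answer: roots = 1/3 (mult 3)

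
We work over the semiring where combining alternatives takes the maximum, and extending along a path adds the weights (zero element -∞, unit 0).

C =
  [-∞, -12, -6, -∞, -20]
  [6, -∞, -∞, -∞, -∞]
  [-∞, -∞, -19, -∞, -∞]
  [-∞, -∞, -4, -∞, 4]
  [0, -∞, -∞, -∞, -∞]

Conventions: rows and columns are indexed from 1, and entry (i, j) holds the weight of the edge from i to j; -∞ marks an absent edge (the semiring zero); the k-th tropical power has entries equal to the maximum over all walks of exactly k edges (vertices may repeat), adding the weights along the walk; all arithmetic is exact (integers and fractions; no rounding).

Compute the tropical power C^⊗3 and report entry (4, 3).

C^⊗2:
  [-6, -∞, -25, -∞, -∞]
  [-∞, -6, 0, -∞, -14]
  [-∞, -∞, -38, -∞, -∞]
  [4, -∞, -23, -∞, -∞]
  [-∞, -12, -6, -∞, -20]
C^⊗3:
  [-∞, -18, -12, -∞, -26]
  [0, -∞, -19, -∞, -∞]
  [-∞, -∞, -57, -∞, -∞]
  [-∞, -8, -2, -∞, -16]
  [-6, -∞, -25, -∞, -∞]
Key observation: the optimum is the walk 4->5->1->3, with weight 4 + 0 + (-6) = -2.
Optimal value attained by: walk 4->5->1->3.
Answer: (C^⊗3)[4][3] = -2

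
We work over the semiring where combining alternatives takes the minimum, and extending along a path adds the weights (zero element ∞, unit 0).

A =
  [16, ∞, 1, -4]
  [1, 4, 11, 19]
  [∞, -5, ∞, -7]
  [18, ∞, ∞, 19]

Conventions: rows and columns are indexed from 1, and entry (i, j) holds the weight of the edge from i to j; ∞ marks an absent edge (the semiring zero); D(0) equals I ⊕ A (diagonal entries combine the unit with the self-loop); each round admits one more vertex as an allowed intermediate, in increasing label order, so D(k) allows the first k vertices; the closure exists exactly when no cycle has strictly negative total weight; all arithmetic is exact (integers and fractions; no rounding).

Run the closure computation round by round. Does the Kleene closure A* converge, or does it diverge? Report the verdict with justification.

D(0):
  [0, ∞, 1, -4]
  [1, 0, 11, 19]
  [∞, -5, 0, -7]
  [18, ∞, ∞, 0]
D(1):
  [0, ∞, 1, -4]
  [1, 0, 2, -3]
  [∞, -5, 0, -7]
  [18, ∞, 19, 0]
Detection: at round 2, diagonal entry (3, 3) turns strictly negative.
Key observation: the cycle 3->2->1->3 has total weight (-5) + 1 + 1, which is strictly negative.
Answer: DIVERGES — negative cycle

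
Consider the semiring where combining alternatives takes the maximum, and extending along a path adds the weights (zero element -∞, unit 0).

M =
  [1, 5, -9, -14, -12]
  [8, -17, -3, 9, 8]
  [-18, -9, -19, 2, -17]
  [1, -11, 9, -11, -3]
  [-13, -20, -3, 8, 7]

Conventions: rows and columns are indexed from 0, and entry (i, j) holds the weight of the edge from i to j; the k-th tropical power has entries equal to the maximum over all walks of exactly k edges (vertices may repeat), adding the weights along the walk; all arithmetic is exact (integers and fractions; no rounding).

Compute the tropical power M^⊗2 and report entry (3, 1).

M^⊗2:
  [13, 6, 2, 14, 13]
  [10, 13, 18, 16, 15]
  [3, -9, 11, 0, -1]
  [2, 6, -2, 11, 4]
  [9, -3, 17, 15, 14]
Key observation: the optimum is the walk 3->0->1, with weight 1 + 5 = 6.
Optimal value attained by: walk 3->0->1.
Answer: (M^⊗2)[3][1] = 6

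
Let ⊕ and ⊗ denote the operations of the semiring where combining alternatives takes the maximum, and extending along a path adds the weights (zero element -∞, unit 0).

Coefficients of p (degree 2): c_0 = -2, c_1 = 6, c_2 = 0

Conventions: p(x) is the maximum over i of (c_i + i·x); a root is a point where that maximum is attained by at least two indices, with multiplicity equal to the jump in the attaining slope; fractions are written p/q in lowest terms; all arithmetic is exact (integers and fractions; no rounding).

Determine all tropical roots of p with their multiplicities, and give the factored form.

hull edge (i=0, c=-2) to (i=1, c=6): slope 8, span 1
hull edge (i=1, c=6) to (i=2, c=0): slope -6, span 1
Factored form: p(x) = 0 ⊗ (x ⊕ (-8)) ⊗ (x ⊕ 6)
Answer: roots = -8 (mult 1), 6 (mult 1)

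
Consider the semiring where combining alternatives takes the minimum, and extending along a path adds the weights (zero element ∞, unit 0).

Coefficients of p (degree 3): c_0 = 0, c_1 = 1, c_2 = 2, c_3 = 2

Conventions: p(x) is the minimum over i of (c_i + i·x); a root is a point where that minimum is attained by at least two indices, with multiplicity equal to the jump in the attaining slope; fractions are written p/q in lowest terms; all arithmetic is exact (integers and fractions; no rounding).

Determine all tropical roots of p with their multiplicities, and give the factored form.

hull edge (i=0, c=0) to (i=3, c=2): slope 2/3, span 3
Factored form: p(x) = 2 ⊗ (x ⊕ (-2/3)) ⊗ (x ⊕ (-2/3)) ⊗ (x ⊕ (-2/3))
Answer: roots = -2/3 (mult 3)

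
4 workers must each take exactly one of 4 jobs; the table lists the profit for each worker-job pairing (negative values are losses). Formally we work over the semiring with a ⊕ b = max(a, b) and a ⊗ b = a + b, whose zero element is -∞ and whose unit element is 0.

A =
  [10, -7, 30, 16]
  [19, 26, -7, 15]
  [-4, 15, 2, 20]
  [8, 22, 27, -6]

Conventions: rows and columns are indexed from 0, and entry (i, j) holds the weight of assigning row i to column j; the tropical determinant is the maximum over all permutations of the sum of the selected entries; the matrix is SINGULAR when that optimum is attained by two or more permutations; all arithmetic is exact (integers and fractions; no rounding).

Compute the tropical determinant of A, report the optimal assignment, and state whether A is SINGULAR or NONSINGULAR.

σ = (0, 1, 2, 3): 10 + 26 + 2 + (-6) = 32
σ = (0, 1, 3, 2): 10 + 26 + 20 + 27 = 83
σ = (0, 2, 1, 3): 10 + (-7) + 15 + (-6) = 12
σ = (0, 2, 3, 1): 10 + (-7) + 20 + 22 = 45
σ = (0, 3, 1, 2): 10 + 15 + 15 + 27 = 67
σ = (0, 3, 2, 1): 10 + 15 + 2 + 22 = 49
σ = (1, 0, 2, 3): (-7) + 19 + 2 + (-6) = 8
σ = (1, 0, 3, 2): (-7) + 19 + 20 + 27 = 59
σ = (1, 2, 0, 3): (-7) + (-7) + (-4) + (-6) = -24
σ = (1, 2, 3, 0): (-7) + (-7) + 20 + 8 = 14
σ = (1, 3, 0, 2): (-7) + 15 + (-4) + 27 = 31
σ = (1, 3, 2, 0): (-7) + 15 + 2 + 8 = 18
σ = (2, 0, 1, 3): 30 + 19 + 15 + (-6) = 58
σ = (2, 0, 3, 1): 30 + 19 + 20 + 22 = 91
σ = (2, 1, 0, 3): 30 + 26 + (-4) + (-6) = 46
σ = (2, 1, 3, 0): 30 + 26 + 20 + 8 = 84
σ = (2, 3, 0, 1): 30 + 15 + (-4) + 22 = 63
σ = (2, 3, 1, 0): 30 + 15 + 15 + 8 = 68
σ = (3, 0, 1, 2): 16 + 19 + 15 + 27 = 77
σ = (3, 0, 2, 1): 16 + 19 + 2 + 22 = 59
σ = (3, 1, 0, 2): 16 + 26 + (-4) + 27 = 65
σ = (3, 1, 2, 0): 16 + 26 + 2 + 8 = 52
σ = (3, 2, 0, 1): 16 + (-7) + (-4) + 22 = 27
σ = (3, 2, 1, 0): 16 + (-7) + 15 + 8 = 32
Optimal value attained by: σ = (2, 0, 3, 1).
Answer: det⊕(A) = 91; verdict: NONSINGULAR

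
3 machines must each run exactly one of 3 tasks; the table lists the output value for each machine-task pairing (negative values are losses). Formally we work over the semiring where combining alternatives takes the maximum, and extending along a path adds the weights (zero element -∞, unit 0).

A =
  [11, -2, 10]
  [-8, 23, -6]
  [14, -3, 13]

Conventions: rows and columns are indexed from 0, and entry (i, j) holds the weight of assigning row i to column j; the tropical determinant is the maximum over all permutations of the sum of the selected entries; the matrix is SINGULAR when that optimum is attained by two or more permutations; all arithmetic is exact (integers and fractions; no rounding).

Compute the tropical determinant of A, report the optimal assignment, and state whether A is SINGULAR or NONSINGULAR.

σ = (0, 1, 2): 11 + 23 + 13 = 47
σ = (0, 2, 1): 11 + (-6) + (-3) = 2
σ = (1, 0, 2): (-2) + (-8) + 13 = 3
σ = (1, 2, 0): (-2) + (-6) + 14 = 6
σ = (2, 0, 1): 10 + (-8) + (-3) = -1
σ = (2, 1, 0): 10 + 23 + 14 = 47
Optimal value attained by: σ = (0, 1, 2).
Answer: det⊕(A) = 47; verdict: SINGULAR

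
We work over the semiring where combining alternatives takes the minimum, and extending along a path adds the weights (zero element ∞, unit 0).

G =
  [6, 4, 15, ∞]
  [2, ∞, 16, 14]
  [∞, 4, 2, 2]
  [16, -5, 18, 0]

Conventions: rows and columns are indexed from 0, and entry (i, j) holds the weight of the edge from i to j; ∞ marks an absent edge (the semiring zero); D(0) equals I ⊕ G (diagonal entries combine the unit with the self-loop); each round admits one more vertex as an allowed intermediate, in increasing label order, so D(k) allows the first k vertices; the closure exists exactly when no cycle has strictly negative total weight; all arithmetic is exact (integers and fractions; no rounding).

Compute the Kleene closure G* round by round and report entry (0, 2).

D(0):
  [0, 4, 15, ∞]
  [2, 0, 16, 14]
  [∞, 4, 0, 2]
  [16, -5, 18, 0]
D(1):
  [0, 4, 15, ∞]
  [2, 0, 16, 14]
  [∞, 4, 0, 2]
  [16, -5, 18, 0]
D(2):
  [0, 4, 15, 18]
  [2, 0, 16, 14]
  [6, 4, 0, 2]
  [-3, -5, 11, 0]
D(3):
  [0, 4, 15, 17]
  [2, 0, 16, 14]
  [6, 4, 0, 2]
  [-3, -5, 11, 0]
D(4):
  [0, 4, 15, 17]
  [2, 0, 16, 14]
  [-1, -3, 0, 2]
  [-3, -5, 11, 0]
Answer: G*[0][2] = 15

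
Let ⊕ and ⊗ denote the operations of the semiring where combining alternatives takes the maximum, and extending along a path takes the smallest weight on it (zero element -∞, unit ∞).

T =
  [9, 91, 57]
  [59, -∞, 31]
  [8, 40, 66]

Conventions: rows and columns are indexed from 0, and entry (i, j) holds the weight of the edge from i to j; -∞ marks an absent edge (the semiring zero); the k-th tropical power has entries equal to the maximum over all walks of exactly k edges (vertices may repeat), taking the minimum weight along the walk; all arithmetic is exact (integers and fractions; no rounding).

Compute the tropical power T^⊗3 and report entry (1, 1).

T^⊗2:
  [59, 40, 57]
  [9, 59, 57]
  [40, 40, 66]
T^⊗3:
  [40, 59, 57]
  [59, 40, 57]
  [40, 40, 66]
Key observation: the optimum is the walk 1->0->2->1, with weight 59 min 57 min 40 = 40.
Optimal value attained by: walk 1->0->2->1.
Answer: (T^⊗3)[1][1] = 40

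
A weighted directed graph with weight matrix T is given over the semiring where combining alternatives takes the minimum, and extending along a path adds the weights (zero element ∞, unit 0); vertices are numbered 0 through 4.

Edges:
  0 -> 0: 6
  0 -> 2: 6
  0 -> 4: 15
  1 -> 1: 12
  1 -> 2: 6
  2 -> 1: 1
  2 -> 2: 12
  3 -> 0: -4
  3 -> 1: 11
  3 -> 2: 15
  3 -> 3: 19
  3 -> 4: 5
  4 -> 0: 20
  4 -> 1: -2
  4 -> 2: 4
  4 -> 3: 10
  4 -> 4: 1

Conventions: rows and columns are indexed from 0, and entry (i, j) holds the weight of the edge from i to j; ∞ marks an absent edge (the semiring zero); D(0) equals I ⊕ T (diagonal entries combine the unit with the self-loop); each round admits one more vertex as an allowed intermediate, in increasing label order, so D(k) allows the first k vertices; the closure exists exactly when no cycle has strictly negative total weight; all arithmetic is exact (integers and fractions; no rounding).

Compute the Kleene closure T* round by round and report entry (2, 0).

D(0):
  [0, ∞, 6, ∞, 15]
  [∞, 0, 6, ∞, ∞]
  [∞, 1, 0, ∞, ∞]
  [-4, 11, 15, 0, 5]
  [20, -2, 4, 10, 0]
D(1):
  [0, ∞, 6, ∞, 15]
  [∞, 0, 6, ∞, ∞]
  [∞, 1, 0, ∞, ∞]
  [-4, 11, 2, 0, 5]
  [20, -2, 4, 10, 0]
D(2):
  [0, ∞, 6, ∞, 15]
  [∞, 0, 6, ∞, ∞]
  [∞, 1, 0, ∞, ∞]
  [-4, 11, 2, 0, 5]
  [20, -2, 4, 10, 0]
D(3):
  [0, 7, 6, ∞, 15]
  [∞, 0, 6, ∞, ∞]
  [∞, 1, 0, ∞, ∞]
  [-4, 3, 2, 0, 5]
  [20, -2, 4, 10, 0]
D(4):
  [0, 7, 6, ∞, 15]
  [∞, 0, 6, ∞, ∞]
  [∞, 1, 0, ∞, ∞]
  [-4, 3, 2, 0, 5]
  [6, -2, 4, 10, 0]
D(5):
  [0, 7, 6, 25, 15]
  [∞, 0, 6, ∞, ∞]
  [∞, 1, 0, ∞, ∞]
  [-4, 3, 2, 0, 5]
  [6, -2, 4, 10, 0]
Answer: T*[2][0] = ∞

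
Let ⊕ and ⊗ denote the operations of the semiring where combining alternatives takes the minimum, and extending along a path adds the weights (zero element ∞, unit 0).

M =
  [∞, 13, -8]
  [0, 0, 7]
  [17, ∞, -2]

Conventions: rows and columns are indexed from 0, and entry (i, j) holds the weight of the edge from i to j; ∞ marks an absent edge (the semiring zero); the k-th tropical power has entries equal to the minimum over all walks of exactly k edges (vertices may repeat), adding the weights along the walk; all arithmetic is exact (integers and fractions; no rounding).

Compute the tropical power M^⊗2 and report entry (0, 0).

M^⊗2:
  [9, 13, -10]
  [0, 0, -8]
  [15, 30, -4]
Key observation: the optimum is the walk 0->2->0, with weight (-8) + 17 = 9.
Optimal value attained by: walk 0->2->0.
Answer: (M^⊗2)[0][0] = 9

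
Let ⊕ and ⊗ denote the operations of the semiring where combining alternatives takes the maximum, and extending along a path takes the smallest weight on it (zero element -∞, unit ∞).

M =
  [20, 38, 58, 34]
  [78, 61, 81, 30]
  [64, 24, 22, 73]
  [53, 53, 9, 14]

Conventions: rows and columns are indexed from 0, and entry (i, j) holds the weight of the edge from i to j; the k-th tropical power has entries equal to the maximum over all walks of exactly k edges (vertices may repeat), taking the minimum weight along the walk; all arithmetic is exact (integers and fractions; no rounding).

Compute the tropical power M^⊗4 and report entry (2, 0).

M^⊗2:
  [58, 38, 38, 58]
  [64, 61, 61, 73]
  [53, 53, 58, 34]
  [53, 53, 53, 34]
M^⊗3:
  [53, 53, 58, 38]
  [61, 61, 61, 61]
  [58, 53, 53, 58]
  [53, 53, 53, 53]
M^⊗4:
  [58, 53, 53, 58]
  [61, 61, 61, 61]
  [53, 53, 58, 53]
  [53, 53, 53, 53]
Key observation: the optimum is the walk 2->0->2->3->0, with weight 64 min 58 min 73 min 53 = 53.
Optimal value attained by: walk 2->0->2->3->0.
Answer: (M^⊗4)[2][0] = 53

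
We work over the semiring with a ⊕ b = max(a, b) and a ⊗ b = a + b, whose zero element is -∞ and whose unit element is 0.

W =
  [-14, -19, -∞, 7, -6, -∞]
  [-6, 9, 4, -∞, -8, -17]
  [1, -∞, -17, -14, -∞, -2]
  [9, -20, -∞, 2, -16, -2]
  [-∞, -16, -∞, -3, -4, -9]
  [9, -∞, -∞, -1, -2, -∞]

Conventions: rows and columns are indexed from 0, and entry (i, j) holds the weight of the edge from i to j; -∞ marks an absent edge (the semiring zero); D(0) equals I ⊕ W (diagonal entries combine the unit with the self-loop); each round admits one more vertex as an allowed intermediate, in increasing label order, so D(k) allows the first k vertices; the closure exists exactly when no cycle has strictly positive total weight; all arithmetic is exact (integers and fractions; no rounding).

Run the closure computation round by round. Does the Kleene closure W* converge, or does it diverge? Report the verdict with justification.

Detection: at round 0, diagonal entry (1, 1) turns strictly positive.
Key observation: the cycle 1->1 has total weight 9, which is strictly positive.
Answer: DIVERGES — positive cycle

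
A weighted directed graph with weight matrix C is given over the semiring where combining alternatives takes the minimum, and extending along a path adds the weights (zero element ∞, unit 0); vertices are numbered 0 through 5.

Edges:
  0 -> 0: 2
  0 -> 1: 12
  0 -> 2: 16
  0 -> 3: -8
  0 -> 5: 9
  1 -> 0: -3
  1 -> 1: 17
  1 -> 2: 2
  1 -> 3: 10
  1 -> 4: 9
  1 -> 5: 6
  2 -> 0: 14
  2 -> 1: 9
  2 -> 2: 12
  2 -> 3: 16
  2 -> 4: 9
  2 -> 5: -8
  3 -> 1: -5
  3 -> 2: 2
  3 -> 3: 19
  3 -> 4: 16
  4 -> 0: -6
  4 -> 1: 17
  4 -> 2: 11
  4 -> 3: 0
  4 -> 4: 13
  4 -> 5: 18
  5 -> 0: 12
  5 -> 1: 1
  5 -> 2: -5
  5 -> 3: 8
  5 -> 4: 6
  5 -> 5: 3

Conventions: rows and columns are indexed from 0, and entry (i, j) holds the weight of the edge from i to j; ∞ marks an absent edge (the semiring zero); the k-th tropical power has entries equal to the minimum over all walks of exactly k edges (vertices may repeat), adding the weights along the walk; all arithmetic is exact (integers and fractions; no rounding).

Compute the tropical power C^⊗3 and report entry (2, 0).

C^⊗2:
  [4, -13, -6, -6, 8, 8]
  [-1, 5, 1, -11, 11, -6]
  [3, -7, -13, 0, -2, -5]
  [-8, 11, -3, 5, 4, -6]
  [-4, -5, 2, -14, 16, 3]
  [-2, 3, -2, 4, 4, -13]
C^⊗3:
  [-16, -11, -11, -4, -4, -14]
  [1, -16, -11, -9, 0, -7]
  [-10, -5, -10, -5, -4, -21]
  [-6, -5, -11, -16, 0, -11]
  [-8, -19, -12, -12, 2, -6]
  [-2, -12, -18, -10, -7, -10]
Key observation: the optimum is the walk 2->5->1->0, with weight (-8) + 1 + (-3) = -10.
Optimal value attained by: walk 2->5->1->0.
Answer: (C^⊗3)[2][0] = -10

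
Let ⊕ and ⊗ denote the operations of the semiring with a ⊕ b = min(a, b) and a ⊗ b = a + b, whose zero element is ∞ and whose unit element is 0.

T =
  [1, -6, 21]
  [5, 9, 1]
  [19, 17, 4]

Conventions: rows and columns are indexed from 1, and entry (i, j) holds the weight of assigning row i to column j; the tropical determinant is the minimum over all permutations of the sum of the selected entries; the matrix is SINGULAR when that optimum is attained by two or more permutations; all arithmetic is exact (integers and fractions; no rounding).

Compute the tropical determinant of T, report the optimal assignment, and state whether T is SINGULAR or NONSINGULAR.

σ = (1, 2, 3): 1 + 9 + 4 = 14
σ = (1, 3, 2): 1 + 1 + 17 = 19
σ = (2, 1, 3): (-6) + 5 + 4 = 3
σ = (2, 3, 1): (-6) + 1 + 19 = 14
σ = (3, 1, 2): 21 + 5 + 17 = 43
σ = (3, 2, 1): 21 + 9 + 19 = 49
Optimal value attained by: σ = (2, 1, 3).
Answer: det⊕(T) = 3; verdict: NONSINGULAR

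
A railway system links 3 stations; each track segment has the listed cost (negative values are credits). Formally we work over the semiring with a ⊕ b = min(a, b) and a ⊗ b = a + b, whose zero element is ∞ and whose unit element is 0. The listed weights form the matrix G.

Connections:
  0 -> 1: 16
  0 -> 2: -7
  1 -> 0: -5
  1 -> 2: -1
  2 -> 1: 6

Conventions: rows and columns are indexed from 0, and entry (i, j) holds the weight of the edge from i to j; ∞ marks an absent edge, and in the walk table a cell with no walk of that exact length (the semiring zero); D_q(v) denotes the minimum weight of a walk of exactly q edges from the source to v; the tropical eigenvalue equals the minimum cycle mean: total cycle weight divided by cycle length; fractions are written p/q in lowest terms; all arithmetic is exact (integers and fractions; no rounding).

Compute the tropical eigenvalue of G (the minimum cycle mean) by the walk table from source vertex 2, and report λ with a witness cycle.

q=0: [∞, ∞, 0]
q=1: [∞, 6, ∞]
q=2: [1, ∞, 5]
q=3: [∞, 11, -6]
Optimal cycle mean attained by: cycle 0->2->1->0, total (-7) + 6 + (-5), length 3.
Answer: λ = -2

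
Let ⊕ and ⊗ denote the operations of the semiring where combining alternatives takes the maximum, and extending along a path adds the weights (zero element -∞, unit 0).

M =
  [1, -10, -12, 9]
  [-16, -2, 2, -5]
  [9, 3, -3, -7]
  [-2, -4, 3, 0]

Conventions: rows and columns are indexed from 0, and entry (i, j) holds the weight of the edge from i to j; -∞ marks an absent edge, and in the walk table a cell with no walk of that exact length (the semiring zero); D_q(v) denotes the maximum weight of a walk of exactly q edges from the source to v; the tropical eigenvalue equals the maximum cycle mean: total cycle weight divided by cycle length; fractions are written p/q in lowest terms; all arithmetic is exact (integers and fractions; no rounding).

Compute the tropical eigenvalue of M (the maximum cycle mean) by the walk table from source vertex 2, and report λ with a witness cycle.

q=0: [-∞, -∞, 0, -∞]
q=1: [9, 3, -3, -7]
q=2: [10, 1, 5, 18]
q=3: [16, 14, 21, 19]
q=4: [30, 24, 22, 25]
Optimal cycle mean attained by: cycle 0->3->2->0, total 9 + 3 + 9, length 3.
Answer: λ = 7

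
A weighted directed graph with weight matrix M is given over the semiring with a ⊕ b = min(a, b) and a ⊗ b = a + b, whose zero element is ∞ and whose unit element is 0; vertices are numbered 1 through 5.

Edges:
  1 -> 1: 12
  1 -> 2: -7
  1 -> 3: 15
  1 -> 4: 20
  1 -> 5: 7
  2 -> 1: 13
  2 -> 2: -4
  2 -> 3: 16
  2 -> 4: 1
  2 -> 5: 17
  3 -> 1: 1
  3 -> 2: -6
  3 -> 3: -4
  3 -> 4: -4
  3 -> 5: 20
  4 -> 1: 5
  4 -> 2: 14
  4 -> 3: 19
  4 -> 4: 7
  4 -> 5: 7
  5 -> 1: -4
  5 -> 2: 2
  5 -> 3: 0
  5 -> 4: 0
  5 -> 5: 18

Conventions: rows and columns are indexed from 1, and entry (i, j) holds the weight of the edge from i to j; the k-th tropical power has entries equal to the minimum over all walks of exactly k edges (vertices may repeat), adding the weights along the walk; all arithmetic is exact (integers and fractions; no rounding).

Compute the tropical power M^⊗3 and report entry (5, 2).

M^⊗2:
  [3, -11, 7, -6, 10]
  [6, -8, 12, -3, 8]
  [-3, -10, -8, -8, 3]
  [3, -2, 7, 7, 12]
  [1, -11, -4, -4, 3]
M^⊗3:
  [-1, -15, 3, -10, 1]
  [2, -12, 8, -7, 4]
  [-7, -14, -12, -12, -1]
  [8, -6, 3, -1, 10]
  [-3, -15, -8, -10, 3]
Key observation: the optimum is the walk 5->1->2->2, with weight (-4) + (-7) + (-4) = -15.
Optimal value attained by: walk 5->1->2->2.
Answer: (M^⊗3)[5][2] = -15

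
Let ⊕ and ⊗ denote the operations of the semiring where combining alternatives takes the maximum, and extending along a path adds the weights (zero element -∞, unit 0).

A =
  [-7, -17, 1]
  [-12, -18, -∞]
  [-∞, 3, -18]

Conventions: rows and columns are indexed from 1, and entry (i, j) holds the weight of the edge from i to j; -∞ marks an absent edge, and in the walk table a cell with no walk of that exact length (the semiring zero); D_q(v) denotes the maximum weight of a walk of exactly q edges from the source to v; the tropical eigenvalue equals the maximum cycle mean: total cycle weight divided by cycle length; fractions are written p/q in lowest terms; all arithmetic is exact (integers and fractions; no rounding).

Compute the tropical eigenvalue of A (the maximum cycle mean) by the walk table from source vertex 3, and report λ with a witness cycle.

q=0: [-∞, -∞, 0]
q=1: [-∞, 3, -18]
q=2: [-9, -15, -36]
q=3: [-16, -26, -8]
Optimal cycle mean attained by: cycle 1->3->2->1, total 1 + 3 + (-12), length 3.
Answer: λ = -8/3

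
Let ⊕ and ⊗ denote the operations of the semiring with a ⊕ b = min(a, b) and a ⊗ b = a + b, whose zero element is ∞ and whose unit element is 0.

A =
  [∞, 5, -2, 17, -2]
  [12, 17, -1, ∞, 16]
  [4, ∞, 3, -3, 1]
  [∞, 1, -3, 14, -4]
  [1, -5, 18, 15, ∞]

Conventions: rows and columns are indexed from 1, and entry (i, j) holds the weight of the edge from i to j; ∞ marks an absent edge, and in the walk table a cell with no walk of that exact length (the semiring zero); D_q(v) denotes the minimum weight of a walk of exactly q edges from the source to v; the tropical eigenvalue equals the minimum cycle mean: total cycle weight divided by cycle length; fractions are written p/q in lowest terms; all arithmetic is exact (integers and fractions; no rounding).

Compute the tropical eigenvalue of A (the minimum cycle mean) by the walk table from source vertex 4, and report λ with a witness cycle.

q=0: [∞, ∞, ∞, 0, ∞]
q=1: [∞, 1, -3, 14, -4]
q=2: [-3, -9, 0, -6, -2]
q=3: [-1, -7, -10, -3, -10]
q=4: [-9, -15, -8, -13, -9]
q=5: [-8, -14, -16, -11, -17]
Optimal cycle mean attained by: cycle 2->3->4->5->2, total (-1) + (-3) + (-4) + (-5), length 4.
Answer: λ = -13/4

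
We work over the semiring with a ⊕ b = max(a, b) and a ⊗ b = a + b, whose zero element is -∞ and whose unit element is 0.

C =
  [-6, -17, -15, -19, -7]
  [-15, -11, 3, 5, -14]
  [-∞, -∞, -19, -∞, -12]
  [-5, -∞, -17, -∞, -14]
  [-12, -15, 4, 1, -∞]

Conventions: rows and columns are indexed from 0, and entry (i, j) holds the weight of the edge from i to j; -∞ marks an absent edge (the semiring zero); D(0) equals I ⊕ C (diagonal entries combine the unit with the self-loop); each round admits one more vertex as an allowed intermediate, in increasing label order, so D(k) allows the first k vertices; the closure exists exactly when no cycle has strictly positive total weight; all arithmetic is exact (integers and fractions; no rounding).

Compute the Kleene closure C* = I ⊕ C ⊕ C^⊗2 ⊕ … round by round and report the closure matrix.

D(0):
  [0, -17, -15, -19, -7]
  [-15, 0, 3, 5, -14]
  [-∞, -∞, 0, -∞, -12]
  [-5, -∞, -17, 0, -14]
  [-12, -15, 4, 1, 0]
D(1):
  [0, -17, -15, -19, -7]
  [-15, 0, 3, 5, -14]
  [-∞, -∞, 0, -∞, -12]
  [-5, -22, -17, 0, -12]
  [-12, -15, 4, 1, 0]
D(2):
  [0, -17, -14, -12, -7]
  [-15, 0, 3, 5, -14]
  [-∞, -∞, 0, -∞, -12]
  [-5, -22, -17, 0, -12]
  [-12, -15, 4, 1, 0]
D(3):
  [0, -17, -14, -12, -7]
  [-15, 0, 3, 5, -9]
  [-∞, -∞, 0, -∞, -12]
  [-5, -22, -17, 0, -12]
  [-12, -15, 4, 1, 0]
D(4):
  [0, -17, -14, -12, -7]
  [0, 0, 3, 5, -7]
  [-∞, -∞, 0, -∞, -12]
  [-5, -22, -17, 0, -12]
  [-4, -15, 4, 1, 0]
D(5):
  [0, -17, -3, -6, -7]
  [0, 0, 3, 5, -7]
  [-16, -27, 0, -11, -12]
  [-5, -22, -8, 0, -12]
  [-4, -15, 4, 1, 0]
Answer: C* = [[0, -17, -3, -6, -7], [0, 0, 3, 5, -7], [-16, -27, 0, -11, -12], [-5, -22, -8, 0, -12], [-4, -15, 4, 1, 0]]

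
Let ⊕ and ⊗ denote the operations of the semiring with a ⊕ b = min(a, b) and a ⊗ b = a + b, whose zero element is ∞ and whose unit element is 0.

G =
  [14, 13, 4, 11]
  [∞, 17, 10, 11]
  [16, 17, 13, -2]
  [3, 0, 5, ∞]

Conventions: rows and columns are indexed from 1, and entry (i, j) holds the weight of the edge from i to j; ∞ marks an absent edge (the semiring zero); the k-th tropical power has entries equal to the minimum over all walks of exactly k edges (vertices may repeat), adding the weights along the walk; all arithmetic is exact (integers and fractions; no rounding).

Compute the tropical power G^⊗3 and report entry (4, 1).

G^⊗2:
  [14, 11, 16, 2]
  [14, 11, 16, 8]
  [1, -2, 3, 11]
  [17, 16, 7, 3]
G^⊗3:
  [5, 2, 7, 14]
  [11, 8, 13, 14]
  [14, 11, 5, 1]
  [6, 3, 8, 5]
Key observation: the optimum is the walk 4->3->4->1, with weight 5 + (-2) + 3 = 6.
Optimal value attained by: walk 4->3->4->1.
Answer: (G^⊗3)[4][1] = 6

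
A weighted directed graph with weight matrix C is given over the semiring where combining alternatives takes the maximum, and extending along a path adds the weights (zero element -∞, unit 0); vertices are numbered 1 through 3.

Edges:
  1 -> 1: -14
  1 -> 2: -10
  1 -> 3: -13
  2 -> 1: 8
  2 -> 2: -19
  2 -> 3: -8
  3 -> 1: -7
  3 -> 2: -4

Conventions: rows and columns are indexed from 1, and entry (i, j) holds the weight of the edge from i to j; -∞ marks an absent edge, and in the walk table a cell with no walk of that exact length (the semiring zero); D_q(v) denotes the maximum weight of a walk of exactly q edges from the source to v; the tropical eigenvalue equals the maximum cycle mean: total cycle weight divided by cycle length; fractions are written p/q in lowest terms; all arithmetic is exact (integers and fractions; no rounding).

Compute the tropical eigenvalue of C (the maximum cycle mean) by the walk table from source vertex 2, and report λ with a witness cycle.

q=0: [-∞, 0, -∞]
q=1: [8, -19, -8]
q=2: [-6, -2, -5]
q=3: [6, -9, -10]
Optimal cycle mean attained by: cycle 1->2->1, total (-10) + 8, length 2.
Answer: λ = -1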